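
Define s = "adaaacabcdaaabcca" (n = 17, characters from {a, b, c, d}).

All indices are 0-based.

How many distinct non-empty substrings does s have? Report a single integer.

129

sorted suffixes:
  #0 SA[0]=16  'a'
  #1 SA[1]=10  'aaabcca'
  #2 SA[2]=2  'aaacabcdaaabcca'
  #3 SA[3]=11  'aabcca'
  #4 SA[4]=3  'aacabcdaaabcca'
  #5 SA[5]=12  'abcca'
  #6 SA[6]=6  'abcdaaabcca'
  #7 SA[7]=4  'acabcdaaabcca'
  #8 SA[8]=0  'adaaacabcdaaabcca'
  #9 SA[9]=13  'bcca'
  #10 SA[10]=7  'bcdaaabcca'
  #11 SA[11]=15  'ca'
  #12 SA[12]=5  'cabcdaaabcca'
  #13 SA[13]=14  'cca'
  #14 SA[14]=8  'cdaaabcca'
  #15 SA[15]=9  'daaabcca'
  #16 SA[16]=1  'daaacabcdaaabcca'

SA = [16, 10, 2, 11, 3, 12, 6, 4, 0, 13, 7, 15, 5, 14, 8, 9, 1]
[i] adj suffixes → lcp
  [1] 16/10 → 1 ('a')
  [2] 10/2 → 3 ('aaa')
  [3] 2/11 → 2 ('aa')
  [4] 11/3 → 2 ('aa')
  [5] 3/12 → 1 ('a')
  [6] 12/6 → 3 ('abc')
  [7] 6/4 → 1 ('a')
  [8] 4/0 → 1 ('a')
  [9] 0/13 → 0 ('')
  [10] 13/7 → 2 ('bc')
  [11] 7/15 → 0 ('')
  [12] 15/5 → 2 ('ca')
  [13] 5/14 → 1 ('c')
  [14] 14/8 → 1 ('c')
  [15] 8/9 → 0 ('')
  [16] 9/1 → 4 ('daaa')

n(n+1)/2 = 17·18/2 = 153
Σ LCP = 0 + 1 + 3 + 2 + 2 + 1 + 3 + 1 + 1 + 0 + 2 + 0 + 2 + 1 + 1 + 0 + 4 = 24
distinct = 153 − 24 = 129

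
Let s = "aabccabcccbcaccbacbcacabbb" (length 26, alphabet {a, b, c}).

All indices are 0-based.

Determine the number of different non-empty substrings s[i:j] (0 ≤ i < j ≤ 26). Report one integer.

301

rank→(start, suffix):
  0 → (0, 'aabccabcccbcaccbacbcacabbb')
  1 → (22, 'abbb')
  2 → (1, 'abccabcccbcaccbacbcacabbb')
  3 → (5, 'abcccbcaccbacbcacabbb')
  4 → (20, 'acabbb')
  5 → (16, 'acbcacabbb')
  6 → (12, 'accbacbcacabbb')
  7 → (25, 'b')
  8 → (15, 'bacbcacabbb')
  9 → (24, 'bb')
  10 → (23, 'bbb')
  11 → (18, 'bcacabbb')
  12 → (10, 'bcaccbacbcacabbb')
  13 → (2, 'bccabcccbcaccbacbcacabbb')
  14 → (6, 'bcccbcaccbacbcacabbb')
  15 → (21, 'cabbb')
  16 → (4, 'cabcccbcaccbacbcacabbb')
  17 → (19, 'cacabbb')
  18 → (11, 'caccbacbcacabbb')
  19 → (14, 'cbacbcacabbb')
  20 → (17, 'cbcacabbb')
  21 → (9, 'cbcaccbacbcacabbb')
  22 → (3, 'ccabcccbcaccbacbcacabbb')
  23 → (13, 'ccbacbcacabbb')
  24 → (8, 'ccbcaccbacbcacabbb')
  25 → (7, 'cccbcaccbacbcacabbb')

SA = [0, 22, 1, 5, 20, 16, 12, 25, 15, 24, 23, 18, 10, 2, 6, 21, 4, 19, 11, 14, 17, 9, 3, 13, 8, 7]
rank  pair      lcp
   1  s[0:],s[22:]  1  'a'
   2  s[22:],s[1:]  2  'ab'
   3  s[1:],s[5:]  4  'abcc'
   4  s[5:],s[20:]  1  'a'
   5  s[20:],s[16:]  2  'ac'
   6  s[16:],s[12:]  2  'ac'
   7  s[12:],s[25:]  0  ''
   8  s[25:],s[15:]  1  'b'
   9  s[15:],s[24:]  1  'b'
  10  s[24:],s[23:]  2  'bb'
  11  s[23:],s[18:]  1  'b'
  12  s[18:],s[10:]  4  'bcac'
  13  s[10:],s[2:]  2  'bc'
  14  s[2:],s[6:]  3  'bcc'
  15  s[6:],s[21:]  0  ''
  16  s[21:],s[4:]  3  'cab'
  17  s[4:],s[19:]  2  'ca'
  18  s[19:],s[11:]  3  'cac'
  19  s[11:],s[14:]  1  'c'
  20  s[14:],s[17:]  2  'cb'
  21  s[17:],s[9:]  5  'cbcac'
  22  s[9:],s[3:]  1  'c'
  23  s[3:],s[13:]  2  'cc'
  24  s[13:],s[8:]  3  'ccb'
  25  s[8:],s[7:]  2  'cc'

n(n+1)/2 = 26·27/2 = 351
Σ LCP = 0 + 1 + 2 + 4 + 1 + 2 + 2 + 0 + 1 + 1 + 2 + 1 + 4 + 2 + 3 + 0 + 3 + 2 + 3 + 1 + 2 + 5 + 1 + 2 + 3 + 2 = 50
distinct = 351 − 50 = 301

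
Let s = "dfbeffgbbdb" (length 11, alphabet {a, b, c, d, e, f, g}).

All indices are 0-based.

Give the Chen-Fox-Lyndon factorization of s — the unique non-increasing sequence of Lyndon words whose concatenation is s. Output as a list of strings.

["df", "beffg", "bbd", "b"]

emit factor 1: 'df' (i=0, period=2)
emit factor 2: 'beffg' (i=2, period=5)
emit factor 3: 'bbd' (i=7, period=3)
emit factor 4: 'b' (i=10, period=1)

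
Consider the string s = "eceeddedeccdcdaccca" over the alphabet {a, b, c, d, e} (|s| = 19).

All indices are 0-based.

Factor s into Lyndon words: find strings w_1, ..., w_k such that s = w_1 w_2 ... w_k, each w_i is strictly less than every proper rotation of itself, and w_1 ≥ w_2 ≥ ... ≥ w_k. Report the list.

emit factor 1: 'e' (i=0, period=1)
emit factor 2: 'ceeddede' (i=1, period=8)
emit factor 3: 'ccdcd' (i=9, period=5)
emit factor 4: 'accc' (i=14, period=4)
emit factor 5: 'a' (i=18, period=1)

["e", "ceeddede", "ccdcd", "accc", "a"]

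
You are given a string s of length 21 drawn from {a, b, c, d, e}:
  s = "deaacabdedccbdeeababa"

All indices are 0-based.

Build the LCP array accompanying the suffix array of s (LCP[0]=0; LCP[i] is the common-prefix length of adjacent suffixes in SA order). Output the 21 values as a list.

[0, 1, 1, 3, 2, 1, 0, 2, 1, 3, 0, 1, 1, 0, 1, 2, 2, 0, 2, 1, 1]

sorted suffixes:
  #0 SA[0]=20  'a'
  #1 SA[1]=2  'aacabdedccbdeeababa'
  #2 SA[2]=18  'aba'
  #3 SA[3]=16  'ababa'
  #4 SA[4]=5  'abdedccbdeeababa'
  #5 SA[5]=3  'acabdedccbdeeababa'
  #6 SA[6]=19  'ba'
  #7 SA[7]=17  'baba'
  #8 SA[8]=6  'bdedccbdeeababa'
  #9 SA[9]=12  'bdeeababa'
  #10 SA[10]=4  'cabdedccbdeeababa'
  #11 SA[11]=11  'cbdeeababa'
  #12 SA[12]=10  'ccbdeeababa'
  #13 SA[13]=9  'dccbdeeababa'
  #14 SA[14]=0  'deaacabdedccbdeeababa'
  #15 SA[15]=7  'dedccbdeeababa'
  #16 SA[16]=13  'deeababa'
  #17 SA[17]=1  'eaacabdedccbdeeababa'
  #18 SA[18]=15  'eababa'
  #19 SA[19]=8  'edccbdeeababa'
  #20 SA[20]=14  'eeababa'

SA = [20, 2, 18, 16, 5, 3, 19, 17, 6, 12, 4, 11, 10, 9, 0, 7, 13, 1, 15, 8, 14]
[i] adj suffixes → lcp
  [1] 20/2 → 1 ('a')
  [2] 2/18 → 1 ('a')
  [3] 18/16 → 3 ('aba')
  [4] 16/5 → 2 ('ab')
  [5] 5/3 → 1 ('a')
  [6] 3/19 → 0 ('')
  [7] 19/17 → 2 ('ba')
  [8] 17/6 → 1 ('b')
  [9] 6/12 → 3 ('bde')
  [10] 12/4 → 0 ('')
  [11] 4/11 → 1 ('c')
  [12] 11/10 → 1 ('c')
  [13] 10/9 → 0 ('')
  [14] 9/0 → 1 ('d')
  [15] 0/7 → 2 ('de')
  [16] 7/13 → 2 ('de')
  [17] 13/1 → 0 ('')
  [18] 1/15 → 2 ('ea')
  [19] 15/8 → 1 ('e')
  [20] 8/14 → 1 ('e')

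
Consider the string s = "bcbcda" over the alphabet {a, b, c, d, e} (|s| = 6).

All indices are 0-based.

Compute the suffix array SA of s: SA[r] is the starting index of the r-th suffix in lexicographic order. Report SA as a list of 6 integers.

rank→(start, suffix):
  0 → (5, 'a')
  1 → (0, 'bcbcda')
  2 → (2, 'bcda')
  3 → (1, 'cbcda')
  4 → (3, 'cda')
  5 → (4, 'da')

[5, 0, 2, 1, 3, 4]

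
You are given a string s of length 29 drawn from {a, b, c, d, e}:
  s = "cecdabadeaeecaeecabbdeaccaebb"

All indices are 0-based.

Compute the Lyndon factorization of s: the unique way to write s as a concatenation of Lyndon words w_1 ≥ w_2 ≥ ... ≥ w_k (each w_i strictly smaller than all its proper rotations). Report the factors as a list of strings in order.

["ce", "cd", "abadeaeecaeecabbdeaccaebb"]

emit factor 1: 'ce' (i=0, period=2)
emit factor 2: 'cd' (i=2, period=2)
emit factor 3: 'abadeaeecaeecabbdeaccaebb' (i=4, period=25)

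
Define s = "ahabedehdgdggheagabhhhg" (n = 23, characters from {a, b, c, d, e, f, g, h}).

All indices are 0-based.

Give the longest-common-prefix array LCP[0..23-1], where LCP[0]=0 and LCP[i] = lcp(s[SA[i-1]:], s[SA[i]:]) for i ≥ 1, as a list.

[0, 2, 1, 1, 0, 1, 0, 1, 2, 0, 1, 1, 0, 1, 1, 1, 1, 0, 1, 1, 1, 1, 2]

rank | idx | suffix
   0 |   2 | abedehdgdggheagabhhhg
   1 |  17 | abhhhg
   2 |  15 | agabhhhg
   3 |   0 | ahabedehdgdggheagabhhhg
   4 |   3 | bedehdgdggheagabhhhg
   5 |  18 | bhhhg
   6 |   5 | dehdgdggheagabhhhg
   7 |   8 | dgdggheagabhhhg
   8 |  10 | dggheagabhhhg
   9 |  14 | eagabhhhg
  10 |   4 | edehdgdggheagabhhhg
  11 |   6 | ehdgdggheagabhhhg
  12 |  22 | g
  13 |  16 | gabhhhg
  14 |   9 | gdggheagabhhhg
  15 |  11 | ggheagabhhhg
  16 |  12 | gheagabhhhg
  17 |   1 | habedehdgdggheagabhhhg
  18 |   7 | hdgdggheagabhhhg
  19 |  13 | heagabhhhg
  20 |  21 | hg
  21 |  20 | hhg
  22 |  19 | hhhg

SA = [2, 17, 15, 0, 3, 18, 5, 8, 10, 14, 4, 6, 22, 16, 9, 11, 12, 1, 7, 13, 21, 20, 19]
[i] adj suffixes → lcp
  [1] 2/17 → 2 ('ab')
  [2] 17/15 → 1 ('a')
  [3] 15/0 → 1 ('a')
  [4] 0/3 → 0 ('')
  [5] 3/18 → 1 ('b')
  [6] 18/5 → 0 ('')
  [7] 5/8 → 1 ('d')
  [8] 8/10 → 2 ('dg')
  [9] 10/14 → 0 ('')
  [10] 14/4 → 1 ('e')
  [11] 4/6 → 1 ('e')
  [12] 6/22 → 0 ('')
  [13] 22/16 → 1 ('g')
  [14] 16/9 → 1 ('g')
  [15] 9/11 → 1 ('g')
  [16] 11/12 → 1 ('g')
  [17] 12/1 → 0 ('')
  [18] 1/7 → 1 ('h')
  [19] 7/13 → 1 ('h')
  [20] 13/21 → 1 ('h')
  [21] 21/20 → 1 ('h')
  [22] 20/19 → 2 ('hh')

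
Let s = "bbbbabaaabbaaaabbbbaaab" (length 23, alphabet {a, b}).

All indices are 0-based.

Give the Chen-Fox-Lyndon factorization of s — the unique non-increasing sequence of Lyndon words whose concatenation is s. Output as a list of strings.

["b", "b", "b", "b", "ab", "aaabb", "aaaabbbbaaab"]

emit factor 1: 'b' (i=0, period=1)
emit factor 2: 'b' (i=1, period=1)
emit factor 3: 'b' (i=2, period=1)
emit factor 4: 'b' (i=3, period=1)
emit factor 5: 'ab' (i=4, period=2)
emit factor 6: 'aaabb' (i=6, period=5)
emit factor 7: 'aaaabbbbaaab' (i=11, period=12)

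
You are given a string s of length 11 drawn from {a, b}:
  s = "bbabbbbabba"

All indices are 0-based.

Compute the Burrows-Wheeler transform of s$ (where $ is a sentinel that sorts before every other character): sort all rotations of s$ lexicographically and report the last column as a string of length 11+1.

rank  rotation      last
    0  $bbabbbbabba  a
    1  a$bbabbbbabb  b
    2  abba$bbabbbb  b
    3  abbbbabba$bb  b
    4  ba$bbabbbbab  b
    5  babba$bbabbb  b
    6  babbbbabba$b  b
    7  bba$bbabbbba  a
    8  bbabba$bbabb  b
    9  bbabbbbabba$  $
   10  bbbabba$bbab  b
   11  bbbbabba$bba  a

abbbbbbab$ba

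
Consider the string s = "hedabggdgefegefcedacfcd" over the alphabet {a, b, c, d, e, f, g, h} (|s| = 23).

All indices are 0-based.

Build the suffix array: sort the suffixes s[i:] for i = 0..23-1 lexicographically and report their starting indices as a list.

[3, 18, 4, 21, 15, 19, 22, 2, 17, 7, 1, 16, 13, 9, 11, 20, 14, 10, 6, 12, 8, 5, 0]

rank | idx | suffix
   0 |   3 | abggdgefegefcedacfcd
   1 |  18 | acfcd
   2 |   4 | bggdgefegefcedacfcd
   3 |  21 | cd
   4 |  15 | cedacfcd
   5 |  19 | cfcd
   6 |  22 | d
   7 |   2 | dabggdgefegefcedacfcd
   8 |  17 | dacfcd
   9 |   7 | dgefegefcedacfcd
  10 |   1 | edabggdgefegefcedacfcd
  11 |  16 | edacfcd
  12 |  13 | efcedacfcd
  13 |   9 | efegefcedacfcd
  14 |  11 | egefcedacfcd
  15 |  20 | fcd
  16 |  14 | fcedacfcd
  17 |  10 | fegefcedacfcd
  18 |   6 | gdgefegefcedacfcd
  19 |  12 | gefcedacfcd
  20 |   8 | gefegefcedacfcd
  21 |   5 | ggdgefegefcedacfcd
  22 |   0 | hedabggdgefegefcedacfcd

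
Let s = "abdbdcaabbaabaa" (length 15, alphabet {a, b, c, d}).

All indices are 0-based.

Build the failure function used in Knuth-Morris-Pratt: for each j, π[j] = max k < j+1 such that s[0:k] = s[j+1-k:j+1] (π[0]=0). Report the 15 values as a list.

[0, 0, 0, 0, 0, 0, 1, 1, 2, 0, 1, 1, 2, 1, 1]

π[0] = 0
j=1 s[j]='b': π[1]=0 (border '')
j=2 s[j]='d': π[2]=0 (border '')
j=3 s[j]='b': π[3]=0 (border '')
j=4 s[j]='d': π[4]=0 (border '')
j=5 s[j]='c': π[5]=0 (border '')
j=6 s[j]='a': π[6]=1 (border 'a')
j=7 s[j]='a': k: 1→0; π[7]=1 (border 'a')
j=8 s[j]='b': π[8]=2 (border 'ab')
j=9 s[j]='b': k: 2→0; π[9]=0 (border '')
j=10 s[j]='a': π[10]=1 (border 'a')
j=11 s[j]='a': k: 1→0; π[11]=1 (border 'a')
j=12 s[j]='b': π[12]=2 (border 'ab')
j=13 s[j]='a': k: 2→0; π[13]=1 (border 'a')
j=14 s[j]='a': k: 1→0; π[14]=1 (border 'a')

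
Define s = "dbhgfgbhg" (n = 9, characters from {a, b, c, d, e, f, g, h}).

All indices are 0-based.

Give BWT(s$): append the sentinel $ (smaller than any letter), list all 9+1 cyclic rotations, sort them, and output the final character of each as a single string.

rank  rotation    last
    0  $dbhgfgbhg  g
    1  bhg$dbhgfg  g
    2  bhgfgbhg$d  d
    3  dbhgfgbhg$  $
    4  fgbhg$dbhg  g
    5  g$dbhgfgbh  h
    6  gbhg$dbhgf  f
    7  gfgbhg$dbh  h
    8  hg$dbhgfgb  b
    9  hgfgbhg$db  b

ggd$ghfhbb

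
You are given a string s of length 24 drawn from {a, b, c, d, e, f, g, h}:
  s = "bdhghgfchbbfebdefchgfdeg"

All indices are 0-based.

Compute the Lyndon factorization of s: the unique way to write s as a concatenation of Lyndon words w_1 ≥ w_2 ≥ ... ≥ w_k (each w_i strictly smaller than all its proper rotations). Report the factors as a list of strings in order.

emit factor 1: 'bdhghgfch' (i=0, period=9)
emit factor 2: 'bbfebdefchgfdeg' (i=9, period=15)

["bdhghgfch", "bbfebdefchgfdeg"]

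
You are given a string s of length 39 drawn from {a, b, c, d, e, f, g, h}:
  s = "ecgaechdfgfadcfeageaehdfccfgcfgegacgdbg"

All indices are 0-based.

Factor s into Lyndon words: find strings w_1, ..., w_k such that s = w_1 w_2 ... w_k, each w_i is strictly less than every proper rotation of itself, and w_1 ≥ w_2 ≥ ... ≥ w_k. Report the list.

emit factor 1: 'e' (i=0, period=1)
emit factor 2: 'cg' (i=1, period=2)
emit factor 3: 'aechdfgf' (i=3, period=8)
emit factor 4: 'adcfeageaehdfccfgcfgeg' (i=11, period=22)
emit factor 5: 'acgdbg' (i=33, period=6)

["e", "cg", "aechdfgf", "adcfeageaehdfccfgcfgeg", "acgdbg"]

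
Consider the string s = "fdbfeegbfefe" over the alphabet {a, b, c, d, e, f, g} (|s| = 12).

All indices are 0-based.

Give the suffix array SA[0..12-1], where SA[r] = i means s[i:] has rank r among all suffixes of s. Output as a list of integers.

rank→(start, suffix):
  0 → (2, 'bfeegbfefe')
  1 → (7, 'bfefe')
  2 → (1, 'dbfeegbfefe')
  3 → (11, 'e')
  4 → (4, 'eegbfefe')
  5 → (9, 'efe')
  6 → (5, 'egbfefe')
  7 → (0, 'fdbfeegbfefe')
  8 → (10, 'fe')
  9 → (3, 'feegbfefe')
  10 → (8, 'fefe')
  11 → (6, 'gbfefe')

[2, 7, 1, 11, 4, 9, 5, 0, 10, 3, 8, 6]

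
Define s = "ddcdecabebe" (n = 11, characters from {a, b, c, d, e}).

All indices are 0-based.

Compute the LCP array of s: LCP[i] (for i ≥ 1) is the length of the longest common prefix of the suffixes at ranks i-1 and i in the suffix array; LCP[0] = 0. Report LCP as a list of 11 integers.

rank | idx | suffix
   0 |   6 | abebe
   1 |   9 | be
   2 |   7 | bebe
   3 |   5 | cabebe
   4 |   2 | cdecabebe
   5 |   1 | dcdecabebe
   6 |   0 | ddcdecabebe
   7 |   3 | decabebe
   8 |  10 | e
   9 |   8 | ebe
  10 |   4 | ecabebe

SA = [6, 9, 7, 5, 2, 1, 0, 3, 10, 8, 4]
rank  pair      lcp
   1  s[6:],s[9:]  0  ''
   2  s[9:],s[7:]  2  'be'
   3  s[7:],s[5:]  0  ''
   4  s[5:],s[2:]  1  'c'
   5  s[2:],s[1:]  0  ''
   6  s[1:],s[0:]  1  'd'
   7  s[0:],s[3:]  1  'd'
   8  s[3:],s[10:]  0  ''
   9  s[10:],s[8:]  1  'e'
  10  s[8:],s[4:]  1  'e'

[0, 0, 2, 0, 1, 0, 1, 1, 0, 1, 1]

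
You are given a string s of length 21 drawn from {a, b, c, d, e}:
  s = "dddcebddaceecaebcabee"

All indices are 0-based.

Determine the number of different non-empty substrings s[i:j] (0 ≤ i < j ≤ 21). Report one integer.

rank | idx | suffix
   0 |  17 | abee
   1 |   8 | aceecaebcabee
   2 |  13 | aebcabee
   3 |  15 | bcabee
   4 |   5 | bddaceecaebcabee
   5 |  18 | bee
   6 |  16 | cabee
   7 |  12 | caebcabee
   8 |   3 | cebddaceecaebcabee
   9 |   9 | ceecaebcabee
  10 |   7 | daceecaebcabee
  11 |   2 | dcebddaceecaebcabee
  12 |   6 | ddaceecaebcabee
  13 |   1 | ddcebddaceecaebcabee
  14 |   0 | dddcebddaceecaebcabee
  15 |  20 | e
  16 |  14 | ebcabee
  17 |   4 | ebddaceecaebcabee
  18 |  11 | ecaebcabee
  19 |  19 | ee
  20 |  10 | eecaebcabee

SA = [17, 8, 13, 15, 5, 18, 16, 12, 3, 9, 7, 2, 6, 1, 0, 20, 14, 4, 11, 19, 10]
rank  pair      lcp
   1  s[17:],s[8:]  1  'a'
   2  s[8:],s[13:]  1  'a'
   3  s[13:],s[15:]  0  ''
   4  s[15:],s[5:]  1  'b'
   5  s[5:],s[18:]  1  'b'
   6  s[18:],s[16:]  0  ''
   7  s[16:],s[12:]  2  'ca'
   8  s[12:],s[3:]  1  'c'
   9  s[3:],s[9:]  2  'ce'
  10  s[9:],s[7:]  0  ''
  11  s[7:],s[2:]  1  'd'
  12  s[2:],s[6:]  1  'd'
  13  s[6:],s[1:]  2  'dd'
  14  s[1:],s[0:]  2  'dd'
  15  s[0:],s[20:]  0  ''
  16  s[20:],s[14:]  1  'e'
  17  s[14:],s[4:]  2  'eb'
  18  s[4:],s[11:]  1  'e'
  19  s[11:],s[19:]  1  'e'
  20  s[19:],s[10:]  2  'ee'

n(n+1)/2 = 21·22/2 = 231
Σ LCP = 0 + 1 + 1 + 0 + 1 + 1 + 0 + 2 + 1 + 2 + 0 + 1 + 1 + 2 + 2 + 0 + 1 + 2 + 1 + 1 + 2 = 22
distinct = 231 − 22 = 209

209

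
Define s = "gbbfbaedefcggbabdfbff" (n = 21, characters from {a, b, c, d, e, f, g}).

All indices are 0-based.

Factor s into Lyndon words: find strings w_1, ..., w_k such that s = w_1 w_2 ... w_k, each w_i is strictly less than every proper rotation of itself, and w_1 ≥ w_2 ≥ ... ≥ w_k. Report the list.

["g", "bbf", "b", "aedefcggb", "abdfbff"]

emit factor 1: 'g' (i=0, period=1)
emit factor 2: 'bbf' (i=1, period=3)
emit factor 3: 'b' (i=4, period=1)
emit factor 4: 'aedefcggb' (i=5, period=9)
emit factor 5: 'abdfbff' (i=14, period=7)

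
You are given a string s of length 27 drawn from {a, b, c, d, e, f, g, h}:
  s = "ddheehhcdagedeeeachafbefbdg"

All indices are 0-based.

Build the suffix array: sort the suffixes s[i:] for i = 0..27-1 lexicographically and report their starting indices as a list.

[16, 19, 9, 24, 21, 7, 17, 8, 0, 12, 25, 1, 15, 11, 14, 13, 3, 22, 4, 23, 20, 26, 10, 18, 6, 2, 5]

rank | idx | suffix
   0 |  16 | achafbefbdg
   1 |  19 | afbefbdg
   2 |   9 | agedeeeachafbefbdg
   3 |  24 | bdg
   4 |  21 | befbdg
   5 |   7 | cdagedeeeachafbefbdg
   6 |  17 | chafbefbdg
   7 |   8 | dagedeeeachafbefbdg
   8 |   0 | ddheehhcdagedeeeachafbefbdg
   9 |  12 | deeeachafbefbdg
  10 |  25 | dg
  11 |   1 | dheehhcdagedeeeachafbefbdg
  12 |  15 | eachafbefbdg
  13 |  11 | edeeeachafbefbdg
  14 |  14 | eeachafbefbdg
  15 |  13 | eeeachafbefbdg
  16 |   3 | eehhcdagedeeeachafbefbdg
  17 |  22 | efbdg
  18 |   4 | ehhcdagedeeeachafbefbdg
  19 |  23 | fbdg
  20 |  20 | fbefbdg
  21 |  26 | g
  22 |  10 | gedeeeachafbefbdg
  23 |  18 | hafbefbdg
  24 |   6 | hcdagedeeeachafbefbdg
  25 |   2 | heehhcdagedeeeachafbefbdg
  26 |   5 | hhcdagedeeeachafbefbdg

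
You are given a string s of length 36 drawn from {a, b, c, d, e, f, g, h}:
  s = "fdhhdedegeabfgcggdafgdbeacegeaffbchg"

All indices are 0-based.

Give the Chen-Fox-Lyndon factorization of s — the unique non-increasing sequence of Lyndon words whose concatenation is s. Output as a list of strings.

["f", "dhh", "dedege", "abfgcggdafgdbeacegeaffbchg"]

emit factor 1: 'f' (i=0, period=1)
emit factor 2: 'dhh' (i=1, period=3)
emit factor 3: 'dedege' (i=4, period=6)
emit factor 4: 'abfgcggdafgdbeacegeaffbchg' (i=10, period=26)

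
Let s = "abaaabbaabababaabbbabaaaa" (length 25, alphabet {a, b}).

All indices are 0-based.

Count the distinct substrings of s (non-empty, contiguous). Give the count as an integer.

256

sorted suffixes:
  #0 SA[0]=24  'a'
  #1 SA[1]=23  'aa'
  #2 SA[2]=22  'aaa'
  #3 SA[3]=21  'aaaa'
  #4 SA[4]=2  'aaabbaabababaabbbabaaaa'
  #5 SA[5]=7  'aabababaabbbabaaaa'
  #6 SA[6]=3  'aabbaabababaabbbabaaaa'
  #7 SA[7]=14  'aabbbabaaaa'
  #8 SA[8]=19  'abaaaa'
  #9 SA[9]=0  'abaaabbaabababaabbbabaaaa'
  #10 SA[10]=12  'abaabbbabaaaa'
  #11 SA[11]=10  'ababaabbbabaaaa'
  #12 SA[12]=8  'abababaabbbabaaaa'
  #13 SA[13]=4  'abbaabababaabbbabaaaa'
  #14 SA[14]=15  'abbbabaaaa'
  #15 SA[15]=20  'baaaa'
  #16 SA[16]=1  'baaabbaabababaabbbabaaaa'
  #17 SA[17]=6  'baabababaabbbabaaaa'
  #18 SA[18]=13  'baabbbabaaaa'
  #19 SA[19]=18  'babaaaa'
  #20 SA[20]=11  'babaabbbabaaaa'
  #21 SA[21]=9  'bababaabbbabaaaa'
  #22 SA[22]=5  'bbaabababaabbbabaaaa'
  #23 SA[23]=17  'bbabaaaa'
  #24 SA[24]=16  'bbbabaaaa'

SA = [24, 23, 22, 21, 2, 7, 3, 14, 19, 0, 12, 10, 8, 4, 15, 20, 1, 6, 13, 18, 11, 9, 5, 17, 16]
rank  pair      lcp
   1  s[24:],s[23:]  1  'a'
   2  s[23:],s[22:]  2  'aa'
   3  s[22:],s[21:]  3  'aaa'
   4  s[21:],s[2:]  3  'aaa'
   5  s[2:],s[7:]  2  'aa'
   6  s[7:],s[3:]  3  'aab'
   7  s[3:],s[14:]  4  'aabb'
   8  s[14:],s[19:]  1  'a'
   9  s[19:],s[0:]  5  'abaaa'
  10  s[0:],s[12:]  4  'abaa'
  11  s[12:],s[10:]  3  'aba'
  12  s[10:],s[8:]  5  'ababa'
  13  s[8:],s[4:]  2  'ab'
  14  s[4:],s[15:]  3  'abb'
  15  s[15:],s[20:]  0  ''
  16  s[20:],s[1:]  4  'baaa'
  17  s[1:],s[6:]  3  'baa'
  18  s[6:],s[13:]  4  'baab'
  19  s[13:],s[18:]  2  'ba'
  20  s[18:],s[11:]  5  'babaa'
  21  s[11:],s[9:]  4  'baba'
  22  s[9:],s[5:]  1  'b'
  23  s[5:],s[17:]  3  'bba'
  24  s[17:],s[16:]  2  'bb'

n(n+1)/2 = 25·26/2 = 325
Σ LCP = 0 + 1 + 2 + 3 + 3 + 2 + 3 + 4 + 1 + 5 + 4 + 3 + 5 + 2 + 3 + 0 + 4 + 3 + 4 + 2 + 5 + 4 + 1 + 3 + 2 = 69
distinct = 325 − 69 = 256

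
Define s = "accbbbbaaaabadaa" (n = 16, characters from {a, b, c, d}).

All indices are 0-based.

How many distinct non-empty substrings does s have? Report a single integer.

sorted suffixes:
  #0 SA[0]=15  'a'
  #1 SA[1]=14  'aa'
  #2 SA[2]=7  'aaaabadaa'
  #3 SA[3]=8  'aaabadaa'
  #4 SA[4]=9  'aabadaa'
  #5 SA[5]=10  'abadaa'
  #6 SA[6]=0  'accbbbbaaaabadaa'
  #7 SA[7]=12  'adaa'
  #8 SA[8]=6  'baaaabadaa'
  #9 SA[9]=11  'badaa'
  #10 SA[10]=5  'bbaaaabadaa'
  #11 SA[11]=4  'bbbaaaabadaa'
  #12 SA[12]=3  'bbbbaaaabadaa'
  #13 SA[13]=2  'cbbbbaaaabadaa'
  #14 SA[14]=1  'ccbbbbaaaabadaa'
  #15 SA[15]=13  'daa'

SA = [15, 14, 7, 8, 9, 10, 0, 12, 6, 11, 5, 4, 3, 2, 1, 13]
rank  pair      lcp
   1  s[15:],s[14:]  1  'a'
   2  s[14:],s[7:]  2  'aa'
   3  s[7:],s[8:]  3  'aaa'
   4  s[8:],s[9:]  2  'aa'
   5  s[9:],s[10:]  1  'a'
   6  s[10:],s[0:]  1  'a'
   7  s[0:],s[12:]  1  'a'
   8  s[12:],s[6:]  0  ''
   9  s[6:],s[11:]  2  'ba'
  10  s[11:],s[5:]  1  'b'
  11  s[5:],s[4:]  2  'bb'
  12  s[4:],s[3:]  3  'bbb'
  13  s[3:],s[2:]  0  ''
  14  s[2:],s[1:]  1  'c'
  15  s[1:],s[13:]  0  ''

n(n+1)/2 = 16·17/2 = 136
Σ LCP = 0 + 1 + 2 + 3 + 2 + 1 + 1 + 1 + 0 + 2 + 1 + 2 + 3 + 0 + 1 + 0 = 20
distinct = 136 − 20 = 116

116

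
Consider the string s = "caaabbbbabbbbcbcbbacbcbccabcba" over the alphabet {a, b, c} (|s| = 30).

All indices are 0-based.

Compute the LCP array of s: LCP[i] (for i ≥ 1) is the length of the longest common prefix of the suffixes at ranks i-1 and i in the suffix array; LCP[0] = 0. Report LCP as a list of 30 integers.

[0, 1, 2, 1, 5, 2, 1, 0, 2, 2, 1, 3, 2, 3, 4, 3, 2, 1, 3, 3, 4, 2, 0, 2, 1, 2, 2, 4, 3, 1]

sorted suffixes:
  #0 SA[0]=29  'a'
  #1 SA[1]=1  'aaabbbbabbbbcbcbbacbcbccabcba'
  #2 SA[2]=2  'aabbbbabbbbcbcbbacbcbccabcba'
  #3 SA[3]=3  'abbbbabbbbcbcbbacbcbccabcba'
  #4 SA[4]=8  'abbbbcbcbbacbcbccabcba'
  #5 SA[5]=25  'abcba'
  #6 SA[6]=18  'acbcbccabcba'
  #7 SA[7]=28  'ba'
  #8 SA[8]=7  'babbbbcbcbbacbcbccabcba'
  #9 SA[9]=17  'bacbcbccabcba'
  #10 SA[10]=6  'bbabbbbcbcbbacbcbccabcba'
  #11 SA[11]=16  'bbacbcbccabcba'
  #12 SA[12]=5  'bbbabbbbcbcbbacbcbccabcba'
  #13 SA[13]=4  'bbbbabbbbcbcbbacbcbccabcba'
  #14 SA[14]=9  'bbbbcbcbbacbcbccabcba'
  #15 SA[15]=10  'bbbcbcbbacbcbccabcba'
  #16 SA[16]=11  'bbcbcbbacbcbccabcba'
  #17 SA[17]=26  'bcba'
  #18 SA[18]=14  'bcbbacbcbccabcba'
  #19 SA[19]=12  'bcbcbbacbcbccabcba'
  #20 SA[20]=20  'bcbccabcba'
  #21 SA[21]=22  'bccabcba'
  #22 SA[22]=0  'caaabbbbabbbbcbcbbacbcbccabcba'
  #23 SA[23]=24  'cabcba'
  #24 SA[24]=27  'cba'
  #25 SA[25]=15  'cbbacbcbccabcba'
  #26 SA[26]=13  'cbcbbacbcbccabcba'
  #27 SA[27]=19  'cbcbccabcba'
  #28 SA[28]=21  'cbccabcba'
  #29 SA[29]=23  'ccabcba'

SA = [29, 1, 2, 3, 8, 25, 18, 28, 7, 17, 6, 16, 5, 4, 9, 10, 11, 26, 14, 12, 20, 22, 0, 24, 27, 15, 13, 19, 21, 23]
i: (SA[i-1],SA[i]) lcp shared
  1: (29,1) 1 'a'
  2: (1,2) 2 'aa'
  3: (2,3) 1 'a'
  4: (3,8) 5 'abbbb'
  5: (8,25) 2 'ab'
  6: (25,18) 1 'a'
  7: (18,28) 0 ''
  8: (28,7) 2 'ba'
  9: (7,17) 2 'ba'
  10: (17,6) 1 'b'
  11: (6,16) 3 'bba'
  12: (16,5) 2 'bb'
  13: (5,4) 3 'bbb'
  14: (4,9) 4 'bbbb'
  15: (9,10) 3 'bbb'
  16: (10,11) 2 'bb'
  17: (11,26) 1 'b'
  18: (26,14) 3 'bcb'
  19: (14,12) 3 'bcb'
  20: (12,20) 4 'bcbc'
  21: (20,22) 2 'bc'
  22: (22,0) 0 ''
  23: (0,24) 2 'ca'
  24: (24,27) 1 'c'
  25: (27,15) 2 'cb'
  26: (15,13) 2 'cb'
  27: (13,19) 4 'cbcb'
  28: (19,21) 3 'cbc'
  29: (21,23) 1 'c'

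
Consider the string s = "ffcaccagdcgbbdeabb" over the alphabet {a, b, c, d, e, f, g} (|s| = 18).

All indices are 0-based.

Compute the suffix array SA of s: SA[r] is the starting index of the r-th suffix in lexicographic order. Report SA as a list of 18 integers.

[15, 3, 6, 17, 16, 11, 12, 2, 5, 4, 9, 8, 13, 14, 1, 0, 10, 7]

rank→(start, suffix):
  0 → (15, 'abb')
  1 → (3, 'accagdcgbbdeabb')
  2 → (6, 'agdcgbbdeabb')
  3 → (17, 'b')
  4 → (16, 'bb')
  5 → (11, 'bbdeabb')
  6 → (12, 'bdeabb')
  7 → (2, 'caccagdcgbbdeabb')
  8 → (5, 'cagdcgbbdeabb')
  9 → (4, 'ccagdcgbbdeabb')
  10 → (9, 'cgbbdeabb')
  11 → (8, 'dcgbbdeabb')
  12 → (13, 'deabb')
  13 → (14, 'eabb')
  14 → (1, 'fcaccagdcgbbdeabb')
  15 → (0, 'ffcaccagdcgbbdeabb')
  16 → (10, 'gbbdeabb')
  17 → (7, 'gdcgbbdeabb')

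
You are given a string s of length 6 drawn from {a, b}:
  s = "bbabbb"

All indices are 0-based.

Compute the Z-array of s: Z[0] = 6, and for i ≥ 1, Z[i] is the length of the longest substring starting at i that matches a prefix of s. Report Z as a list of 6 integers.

[6, 1, 0, 2, 2, 1]

Z[0]=6
i=1: i≥r, start 0; Z[1]=1 grow→box=[1,2)
i=2: i≥r, start 0; Z[2]=0
i=3: i≥r, start 0; Z[3]=2 grow→box=[3,5)
i=4: min(r-i=1, Z[1]=1)=1; Z[4]=2 grow→box=[4,6)
i=5: min(r-i=1, Z[1]=1)=1; Z[5]=1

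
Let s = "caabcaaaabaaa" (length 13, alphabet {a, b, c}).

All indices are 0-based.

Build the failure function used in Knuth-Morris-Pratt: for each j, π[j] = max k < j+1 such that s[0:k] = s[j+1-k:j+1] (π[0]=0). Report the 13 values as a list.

π[0] = 0
j=1 s[j]='a': π[1]=0 (border '')
j=2 s[j]='a': π[2]=0 (border '')
j=3 s[j]='b': π[3]=0 (border '')
j=4 s[j]='c': π[4]=1 (border 'c')
j=5 s[j]='a': π[5]=2 (border 'ca')
j=6 s[j]='a': π[6]=3 (border 'caa')
j=7 s[j]='a': k: 3→0; π[7]=0 (border '')
j=8 s[j]='a': π[8]=0 (border '')
j=9 s[j]='b': π[9]=0 (border '')
j=10 s[j]='a': π[10]=0 (border '')
j=11 s[j]='a': π[11]=0 (border '')
j=12 s[j]='a': π[12]=0 (border '')

[0, 0, 0, 0, 1, 2, 3, 0, 0, 0, 0, 0, 0]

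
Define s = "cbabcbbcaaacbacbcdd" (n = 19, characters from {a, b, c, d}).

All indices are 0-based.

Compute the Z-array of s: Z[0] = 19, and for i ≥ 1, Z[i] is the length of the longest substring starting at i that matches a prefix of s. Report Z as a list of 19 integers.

Z[0]=19
i=1: fresh scan; Z[1]=0
i=2: fresh scan; Z[2]=0
i=3: fresh scan; Z[3]=0
i=4: fresh scan; Z[4]=2 grow→box=[4,6)
i=5: min(r-i=1, Z[1]=0)=0; Z[5]=0
i=6: fresh scan; Z[6]=0
i=7: fresh scan; Z[7]=1 grow→box=[7,8)
i=8: fresh scan; Z[8]=0
i=9: fresh scan; Z[9]=0
i=10: fresh scan; Z[10]=0
i=11: fresh scan; Z[11]=3 grow→box=[11,14)
i=12: min(r-i=2, Z[1]=0)=0; Z[12]=0
i=13: min(r-i=1, Z[2]=0)=0; Z[13]=0
i=14: fresh scan; Z[14]=2 grow→box=[14,16)
i=15: min(r-i=1, Z[1]=0)=0; Z[15]=0
i=16: fresh scan; Z[16]=1 grow→box=[16,17)
i=17: fresh scan; Z[17]=0
i=18: fresh scan; Z[18]=0

[19, 0, 0, 0, 2, 0, 0, 1, 0, 0, 0, 3, 0, 0, 2, 0, 1, 0, 0]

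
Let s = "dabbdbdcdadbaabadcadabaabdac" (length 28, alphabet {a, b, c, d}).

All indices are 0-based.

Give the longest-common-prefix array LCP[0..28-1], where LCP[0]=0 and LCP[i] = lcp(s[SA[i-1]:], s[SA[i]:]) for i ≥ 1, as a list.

rank→(start, suffix):
  0 → (12, 'aabadcadabaabdac')
  1 → (22, 'aabdac')
  2 → (20, 'abaabdac')
  3 → (13, 'abadcadabaabdac')
  4 → (1, 'abbdbdcdadbaabadcadabaabdac')
  5 → (23, 'abdac')
  6 → (26, 'ac')
  7 → (18, 'adabaabdac')
  8 → (9, 'adbaabadcadabaabdac')
  9 → (15, 'adcadabaabdac')
  10 → (11, 'baabadcadabaabdac')
  11 → (21, 'baabdac')
  12 → (14, 'badcadabaabdac')
  13 → (2, 'bbdbdcdadbaabadcadabaabdac')
  14 → (24, 'bdac')
  15 → (3, 'bdbdcdadbaabadcadabaabdac')
  16 → (5, 'bdcdadbaabadcadabaabdac')
  17 → (27, 'c')
  18 → (17, 'cadabaabdac')
  19 → (7, 'cdadbaabadcadabaabdac')
  20 → (19, 'dabaabdac')
  21 → (0, 'dabbdbdcdadbaabadcadabaabdac')
  22 → (25, 'dac')
  23 → (8, 'dadbaabadcadabaabdac')
  24 → (10, 'dbaabadcadabaabdac')
  25 → (4, 'dbdcdadbaabadcadabaabdac')
  26 → (16, 'dcadabaabdac')
  27 → (6, 'dcdadbaabadcadabaabdac')

SA = [12, 22, 20, 13, 1, 23, 26, 18, 9, 15, 11, 21, 14, 2, 24, 3, 5, 27, 17, 7, 19, 0, 25, 8, 10, 4, 16, 6]
i: (SA[i-1],SA[i]) lcp shared
  1: (12,22) 3 'aab'
  2: (22,20) 1 'a'
  3: (20,13) 3 'aba'
  4: (13,1) 2 'ab'
  5: (1,23) 2 'ab'
  6: (23,26) 1 'a'
  7: (26,18) 1 'a'
  8: (18,9) 2 'ad'
  9: (9,15) 2 'ad'
  10: (15,11) 0 ''
  11: (11,21) 4 'baab'
  12: (21,14) 2 'ba'
  13: (14,2) 1 'b'
  14: (2,24) 1 'b'
  15: (24,3) 2 'bd'
  16: (3,5) 2 'bd'
  17: (5,27) 0 ''
  18: (27,17) 1 'c'
  19: (17,7) 1 'c'
  20: (7,19) 0 ''
  21: (19,0) 3 'dab'
  22: (0,25) 2 'da'
  23: (25,8) 2 'da'
  24: (8,10) 1 'd'
  25: (10,4) 2 'db'
  26: (4,16) 1 'd'
  27: (16,6) 2 'dc'

[0, 3, 1, 3, 2, 2, 1, 1, 2, 2, 0, 4, 2, 1, 1, 2, 2, 0, 1, 1, 0, 3, 2, 2, 1, 2, 1, 2]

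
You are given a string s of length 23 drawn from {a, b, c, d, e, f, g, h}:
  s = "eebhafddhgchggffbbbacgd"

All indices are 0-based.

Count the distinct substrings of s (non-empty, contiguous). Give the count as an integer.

rank | idx | suffix
   0 |  19 | acgd
   1 |   4 | afddhgchggffbbbacgd
   2 |  18 | bacgd
   3 |  17 | bbacgd
   4 |  16 | bbbacgd
   5 |   2 | bhafddhgchggffbbbacgd
   6 |  20 | cgd
   7 |  10 | chggffbbbacgd
   8 |  22 | d
   9 |   6 | ddhgchggffbbbacgd
  10 |   7 | dhgchggffbbbacgd
  11 |   1 | ebhafddhgchggffbbbacgd
  12 |   0 | eebhafddhgchggffbbbacgd
  13 |  15 | fbbbacgd
  14 |   5 | fddhgchggffbbbacgd
  15 |  14 | ffbbbacgd
  16 |   9 | gchggffbbbacgd
  17 |  21 | gd
  18 |  13 | gffbbbacgd
  19 |  12 | ggffbbbacgd
  20 |   3 | hafddhgchggffbbbacgd
  21 |   8 | hgchggffbbbacgd
  22 |  11 | hggffbbbacgd

SA = [19, 4, 18, 17, 16, 2, 20, 10, 22, 6, 7, 1, 0, 15, 5, 14, 9, 21, 13, 12, 3, 8, 11]
[i] adj suffixes → lcp
  [1] 19/4 → 1 ('a')
  [2] 4/18 → 0 ('')
  [3] 18/17 → 1 ('b')
  [4] 17/16 → 2 ('bb')
  [5] 16/2 → 1 ('b')
  [6] 2/20 → 0 ('')
  [7] 20/10 → 1 ('c')
  [8] 10/22 → 0 ('')
  [9] 22/6 → 1 ('d')
  [10] 6/7 → 1 ('d')
  [11] 7/1 → 0 ('')
  [12] 1/0 → 1 ('e')
  [13] 0/15 → 0 ('')
  [14] 15/5 → 1 ('f')
  [15] 5/14 → 1 ('f')
  [16] 14/9 → 0 ('')
  [17] 9/21 → 1 ('g')
  [18] 21/13 → 1 ('g')
  [19] 13/12 → 1 ('g')
  [20] 12/3 → 0 ('')
  [21] 3/8 → 1 ('h')
  [22] 8/11 → 2 ('hg')

n(n+1)/2 = 23·24/2 = 276
Σ LCP = 0 + 1 + 0 + 1 + 2 + 1 + 0 + 1 + 0 + 1 + 1 + 0 + 1 + 0 + 1 + 1 + 0 + 1 + 1 + 1 + 0 + 1 + 2 = 17
distinct = 276 − 17 = 259

259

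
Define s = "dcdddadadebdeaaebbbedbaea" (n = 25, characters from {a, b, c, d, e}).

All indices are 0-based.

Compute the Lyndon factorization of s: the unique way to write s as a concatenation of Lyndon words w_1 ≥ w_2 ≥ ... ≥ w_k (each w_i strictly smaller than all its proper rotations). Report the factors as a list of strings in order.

emit factor 1: 'd' (i=0, period=1)
emit factor 2: 'cddd' (i=1, period=4)
emit factor 3: 'adadebde' (i=5, period=8)
emit factor 4: 'aaebbbedbae' (i=13, period=11)
emit factor 5: 'a' (i=24, period=1)

["d", "cddd", "adadebde", "aaebbbedbae", "a"]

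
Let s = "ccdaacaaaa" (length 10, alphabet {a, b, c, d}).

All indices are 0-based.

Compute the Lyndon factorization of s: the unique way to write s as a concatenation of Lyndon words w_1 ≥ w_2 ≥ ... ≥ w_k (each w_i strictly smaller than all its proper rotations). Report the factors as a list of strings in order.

emit factor 1: 'ccd' (i=0, period=3)
emit factor 2: 'aac' (i=3, period=3)
emit factor 3: 'a' (i=6, period=1)
emit factor 4: 'a' (i=7, period=1)
emit factor 5: 'a' (i=8, period=1)
emit factor 6: 'a' (i=9, period=1)

["ccd", "aac", "a", "a", "a", "a"]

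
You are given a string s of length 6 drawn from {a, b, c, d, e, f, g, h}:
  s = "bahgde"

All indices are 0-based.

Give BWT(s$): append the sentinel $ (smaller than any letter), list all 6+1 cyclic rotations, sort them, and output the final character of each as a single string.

eb$gdha

rank  rotation last
    0  $bahgde  e
    1  ahgde$b  b
    2  bahgde$  $
    3  de$bahg  g
    4  e$bahgd  d
    5  gde$bah  h
    6  hgde$ba  a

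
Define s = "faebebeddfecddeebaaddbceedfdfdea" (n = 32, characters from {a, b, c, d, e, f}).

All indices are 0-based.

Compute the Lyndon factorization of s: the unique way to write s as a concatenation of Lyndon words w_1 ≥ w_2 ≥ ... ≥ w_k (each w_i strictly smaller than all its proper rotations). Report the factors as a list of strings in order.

emit factor 1: 'f' (i=0, period=1)
emit factor 2: 'aebebeddfecddeeb' (i=1, period=16)
emit factor 3: 'aaddbceedfdfde' (i=17, period=14)
emit factor 4: 'a' (i=31, period=1)

["f", "aebebeddfecddeeb", "aaddbceedfdfde", "a"]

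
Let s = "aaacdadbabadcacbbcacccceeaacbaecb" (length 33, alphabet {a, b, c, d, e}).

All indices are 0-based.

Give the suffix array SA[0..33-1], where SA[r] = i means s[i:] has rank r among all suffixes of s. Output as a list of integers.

sorted suffixes:
  #0 SA[0]=0  'aaacdadbabadcacbbcacccceeaacbaecb'
  #1 SA[1]=25  'aacbaecb'
  #2 SA[2]=1  'aacdadbabadcacbbcacccceeaacbaecb'
  #3 SA[3]=8  'abadcacbbcacccceeaacbaecb'
  #4 SA[4]=26  'acbaecb'
  #5 SA[5]=13  'acbbcacccceeaacbaecb'
  #6 SA[6]=18  'acccceeaacbaecb'
  #7 SA[7]=2  'acdadbabadcacbbcacccceeaacbaecb'
  #8 SA[8]=5  'adbabadcacbbcacccceeaacbaecb'
  #9 SA[9]=10  'adcacbbcacccceeaacbaecb'
  #10 SA[10]=29  'aecb'
  #11 SA[11]=32  'b'
  #12 SA[12]=7  'babadcacbbcacccceeaacbaecb'
  #13 SA[13]=9  'badcacbbcacccceeaacbaecb'
  #14 SA[14]=28  'baecb'
  #15 SA[15]=15  'bbcacccceeaacbaecb'
  #16 SA[16]=16  'bcacccceeaacbaecb'
  #17 SA[17]=12  'cacbbcacccceeaacbaecb'
  #18 SA[18]=17  'cacccceeaacbaecb'
  #19 SA[19]=31  'cb'
  #20 SA[20]=27  'cbaecb'
  #21 SA[21]=14  'cbbcacccceeaacbaecb'
  #22 SA[22]=19  'cccceeaacbaecb'
  #23 SA[23]=20  'ccceeaacbaecb'
  #24 SA[24]=21  'cceeaacbaecb'
  #25 SA[25]=3  'cdadbabadcacbbcacccceeaacbaecb'
  #26 SA[26]=22  'ceeaacbaecb'
  #27 SA[27]=4  'dadbabadcacbbcacccceeaacbaecb'
  #28 SA[28]=6  'dbabadcacbbcacccceeaacbaecb'
  #29 SA[29]=11  'dcacbbcacccceeaacbaecb'
  #30 SA[30]=24  'eaacbaecb'
  #31 SA[31]=30  'ecb'
  #32 SA[32]=23  'eeaacbaecb'

[0, 25, 1, 8, 26, 13, 18, 2, 5, 10, 29, 32, 7, 9, 28, 15, 16, 12, 17, 31, 27, 14, 19, 20, 21, 3, 22, 4, 6, 11, 24, 30, 23]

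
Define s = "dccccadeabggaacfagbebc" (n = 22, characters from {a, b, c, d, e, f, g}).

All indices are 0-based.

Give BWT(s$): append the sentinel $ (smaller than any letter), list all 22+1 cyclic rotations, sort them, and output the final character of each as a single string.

cgeacfegabcccda$adbcgab

rank  rotation                 last
    0  $dccccadeabggaacfagbebc  c
    1  aacfagbebc$dccccadeabgg  g
    2  abggaacfagbebc$dccccade  e
    3  acfagbebc$dccccadeabgga  a
    4  adeabggaacfagbebc$dcccc  c
    5  agbebc$dccccadeabggaacf  f
    6  bc$dccccadeabggaacfagbe  e
    7  bebc$dccccadeabggaacfag  g
    8  bggaacfagbebc$dccccadea  a
    9  c$dccccadeabggaacfagbeb  b
   10  cadeabggaacfagbebc$dccc  c
   11  ccadeabggaacfagbebc$dcc  c
   12  cccadeabggaacfagbebc$dc  c
   13  ccccadeabggaacfagbebc$d  d
   14  cfagbebc$dccccadeabggaa  a
   15  dccccadeabggaacfagbebc$  $
   16  deabggaacfagbebc$dcccca  a
   17  eabggaacfagbebc$dccccad  d
   18  ebc$dccccadeabggaacfagb  b
   19  fagbebc$dccccadeabggaac  c
   20  gaacfagbebc$dccccadeabg  g
   21  gbebc$dccccadeabggaacfa  a
   22  ggaacfagbebc$dccccadeab  b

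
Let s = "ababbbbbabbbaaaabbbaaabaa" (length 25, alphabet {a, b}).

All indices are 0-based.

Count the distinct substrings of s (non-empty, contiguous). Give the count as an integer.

251

rank→(start, suffix):
  0 → (24, 'a')
  1 → (23, 'aa')
  2 → (12, 'aaaabbbaaabaa')
  3 → (19, 'aaabaa')
  4 → (13, 'aaabbbaaabaa')
  5 → (20, 'aabaa')
  6 → (14, 'aabbbaaabaa')
  7 → (21, 'abaa')
  8 → (0, 'ababbbbbabbbaaaabbbaaabaa')
  9 → (8, 'abbbaaaabbbaaabaa')
  10 → (15, 'abbbaaabaa')
  11 → (2, 'abbbbbabbbaaaabbbaaabaa')
  12 → (22, 'baa')
  13 → (11, 'baaaabbbaaabaa')
  14 → (18, 'baaabaa')
  15 → (7, 'babbbaaaabbbaaabaa')
  16 → (1, 'babbbbbabbbaaaabbbaaabaa')
  17 → (10, 'bbaaaabbbaaabaa')
  18 → (17, 'bbaaabaa')
  19 → (6, 'bbabbbaaaabbbaaabaa')
  20 → (9, 'bbbaaaabbbaaabaa')
  21 → (16, 'bbbaaabaa')
  22 → (5, 'bbbabbbaaaabbbaaabaa')
  23 → (4, 'bbbbabbbaaaabbbaaabaa')
  24 → (3, 'bbbbbabbbaaaabbbaaabaa')

SA = [24, 23, 12, 19, 13, 20, 14, 21, 0, 8, 15, 2, 22, 11, 18, 7, 1, 10, 17, 6, 9, 16, 5, 4, 3]
rank  pair      lcp
   1  s[24:],s[23:]  1  'a'
   2  s[23:],s[12:]  2  'aa'
   3  s[12:],s[19:]  3  'aaa'
   4  s[19:],s[13:]  4  'aaab'
   5  s[13:],s[20:]  2  'aa'
   6  s[20:],s[14:]  3  'aab'
   7  s[14:],s[21:]  1  'a'
   8  s[21:],s[0:]  3  'aba'
   9  s[0:],s[8:]  2  'ab'
  10  s[8:],s[15:]  7  'abbbaaa'
  11  s[15:],s[2:]  4  'abbb'
  12  s[2:],s[22:]  0  ''
  13  s[22:],s[11:]  3  'baa'
  14  s[11:],s[18:]  4  'baaa'
  15  s[18:],s[7:]  2  'ba'
  16  s[7:],s[1:]  5  'babbb'
  17  s[1:],s[10:]  1  'b'
  18  s[10:],s[17:]  5  'bbaaa'
  19  s[17:],s[6:]  3  'bba'
  20  s[6:],s[9:]  2  'bb'
  21  s[9:],s[16:]  6  'bbbaaa'
  22  s[16:],s[5:]  4  'bbba'
  23  s[5:],s[4:]  3  'bbb'
  24  s[4:],s[3:]  4  'bbbb'

n(n+1)/2 = 25·26/2 = 325
Σ LCP = 0 + 1 + 2 + 3 + 4 + 2 + 3 + 1 + 3 + 2 + 7 + 4 + 0 + 3 + 4 + 2 + 5 + 1 + 5 + 3 + 2 + 6 + 4 + 3 + 4 = 74
distinct = 325 − 74 = 251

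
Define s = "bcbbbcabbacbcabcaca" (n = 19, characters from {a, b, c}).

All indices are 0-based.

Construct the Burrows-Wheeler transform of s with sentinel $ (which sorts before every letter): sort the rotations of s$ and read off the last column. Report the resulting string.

rank  rotation              last
    0  $bcbbbcabbacbcabcaca  a
    1  a$bcbbbcabbacbcabcac  c
    2  abbacbcabcaca$bcbbbc  c
    3  abcaca$bcbbbcabbacbc  c
    4  aca$bcbbbcabbacbcabc  c
    5  acbcabcaca$bcbbbcabb  b
    6  bacbcabcaca$bcbbbcab  b
    7  bbacbcabcaca$bcbbbca  a
    8  bbbcabbacbcabcaca$bc  c
    9  bbcabbacbcabcaca$bcb  b
   10  bcabbacbcabcaca$bcbb  b
   11  bcabcaca$bcbbbcabbac  c
   12  bcaca$bcbbbcabbacbca  a
   13  bcbbbcabbacbcabcaca$  $
   14  ca$bcbbbcabbacbcabca  a
   15  cabbacbcabcaca$bcbbb  b
   16  cabcaca$bcbbbcabbacb  b
   17  caca$bcbbbcabbacbcab  b
   18  cbbbcabbacbcabcaca$b  b
   19  cbcabcaca$bcbbbcabba  a

accccbbacbbca$abbbba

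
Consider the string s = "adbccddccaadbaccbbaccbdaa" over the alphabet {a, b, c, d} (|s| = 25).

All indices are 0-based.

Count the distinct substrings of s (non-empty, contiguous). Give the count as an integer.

288

rank | idx | suffix
   0 |  24 | a
   1 |  23 | aa
   2 |   9 | aadbaccbbaccbdaa
   3 |  13 | accbbaccbdaa
   4 |  18 | accbdaa
   5 |  10 | adbaccbbaccbdaa
   6 |   0 | adbccddccaadbaccbbaccbdaa
   7 |  12 | baccbbaccbdaa
   8 |  17 | baccbdaa
   9 |  16 | bbaccbdaa
  10 |   2 | bccddccaadbaccbbaccbdaa
  11 |  21 | bdaa
  12 |   8 | caadbaccbbaccbdaa
  13 |  15 | cbbaccbdaa
  14 |  20 | cbdaa
  15 |   7 | ccaadbaccbbaccbdaa
  16 |  14 | ccbbaccbdaa
  17 |  19 | ccbdaa
  18 |   3 | ccddccaadbaccbbaccbdaa
  19 |   4 | cddccaadbaccbbaccbdaa
  20 |  22 | daa
  21 |  11 | dbaccbbaccbdaa
  22 |   1 | dbccddccaadbaccbbaccbdaa
  23 |   6 | dccaadbaccbbaccbdaa
  24 |   5 | ddccaadbaccbbaccbdaa

SA = [24, 23, 9, 13, 18, 10, 0, 12, 17, 16, 2, 21, 8, 15, 20, 7, 14, 19, 3, 4, 22, 11, 1, 6, 5]
i: (SA[i-1],SA[i]) lcp shared
  1: (24,23) 1 'a'
  2: (23,9) 2 'aa'
  3: (9,13) 1 'a'
  4: (13,18) 4 'accb'
  5: (18,10) 1 'a'
  6: (10,0) 3 'adb'
  7: (0,12) 0 ''
  8: (12,17) 5 'baccb'
  9: (17,16) 1 'b'
  10: (16,2) 1 'b'
  11: (2,21) 1 'b'
  12: (21,8) 0 ''
  13: (8,15) 1 'c'
  14: (15,20) 2 'cb'
  15: (20,7) 1 'c'
  16: (7,14) 2 'cc'
  17: (14,19) 3 'ccb'
  18: (19,3) 2 'cc'
  19: (3,4) 1 'c'
  20: (4,22) 0 ''
  21: (22,11) 1 'd'
  22: (11,1) 2 'db'
  23: (1,6) 1 'd'
  24: (6,5) 1 'd'

n(n+1)/2 = 25·26/2 = 325
Σ LCP = 0 + 1 + 2 + 1 + 4 + 1 + 3 + 0 + 5 + 1 + 1 + 1 + 0 + 1 + 2 + 1 + 2 + 3 + 2 + 1 + 0 + 1 + 2 + 1 + 1 = 37
distinct = 325 − 37 = 288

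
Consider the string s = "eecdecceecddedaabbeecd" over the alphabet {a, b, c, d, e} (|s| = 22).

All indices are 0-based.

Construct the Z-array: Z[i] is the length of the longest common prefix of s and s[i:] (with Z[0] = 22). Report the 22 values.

Z[0]=22
i=1: i≥r, start 0; Z[1]=1 grow→box=[1,2)
i=2: i≥r, start 0; Z[2]=0
i=3: i≥r, start 0; Z[3]=0
i=4: i≥r, start 0; Z[4]=1 grow→box=[4,5)
i=5: i≥r, start 0; Z[5]=0
i=6: i≥r, start 0; Z[6]=0
i=7: i≥r, start 0; Z[7]=4 grow→box=[7,11)
i=8: min(r-i=3, Z[1]=1)=1; Z[8]=1
i=9: min(r-i=2, Z[2]=0)=0; Z[9]=0
i=10: min(r-i=1, Z[3]=0)=0; Z[10]=0
i=11: i≥r, start 0; Z[11]=0
i=12: i≥r, start 0; Z[12]=1 grow→box=[12,13)
i=13: i≥r, start 0; Z[13]=0
i=14: i≥r, start 0; Z[14]=0
i=15: i≥r, start 0; Z[15]=0
i=16: i≥r, start 0; Z[16]=0
i=17: i≥r, start 0; Z[17]=0
i=18: i≥r, start 0; Z[18]=4 grow→box=[18,22)
i=19: min(r-i=3, Z[1]=1)=1; Z[19]=1
i=20: min(r-i=2, Z[2]=0)=0; Z[20]=0
i=21: min(r-i=1, Z[3]=0)=0; Z[21]=0

[22, 1, 0, 0, 1, 0, 0, 4, 1, 0, 0, 0, 1, 0, 0, 0, 0, 0, 4, 1, 0, 0]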